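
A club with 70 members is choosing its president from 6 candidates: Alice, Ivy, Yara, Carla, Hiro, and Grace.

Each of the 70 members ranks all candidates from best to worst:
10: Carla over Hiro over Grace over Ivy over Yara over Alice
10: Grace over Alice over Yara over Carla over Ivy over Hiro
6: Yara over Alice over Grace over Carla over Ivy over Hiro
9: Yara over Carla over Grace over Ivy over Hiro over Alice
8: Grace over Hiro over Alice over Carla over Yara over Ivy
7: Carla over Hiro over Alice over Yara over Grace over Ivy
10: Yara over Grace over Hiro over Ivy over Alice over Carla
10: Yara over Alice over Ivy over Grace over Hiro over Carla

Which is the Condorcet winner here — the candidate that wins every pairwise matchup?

Yara vs Alice: 45–25
Yara vs Ivy: 60–10
Yara vs Carla: 45–25
Yara vs Hiro: 45–25
Yara vs Grace: 42–28
Yara beats every other candidate.

Yara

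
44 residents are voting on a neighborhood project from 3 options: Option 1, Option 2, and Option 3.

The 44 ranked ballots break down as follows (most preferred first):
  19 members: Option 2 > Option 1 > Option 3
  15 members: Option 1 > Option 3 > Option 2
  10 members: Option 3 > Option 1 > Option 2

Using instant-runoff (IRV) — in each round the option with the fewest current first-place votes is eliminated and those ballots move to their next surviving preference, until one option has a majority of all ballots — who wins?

Round 1: Option 1 15, Option 2 19, Option 3 10. Option 3 eliminated.
Round 2: Option 1 25, Option 2 19. Option 1 has a majority (≥23).

Option 1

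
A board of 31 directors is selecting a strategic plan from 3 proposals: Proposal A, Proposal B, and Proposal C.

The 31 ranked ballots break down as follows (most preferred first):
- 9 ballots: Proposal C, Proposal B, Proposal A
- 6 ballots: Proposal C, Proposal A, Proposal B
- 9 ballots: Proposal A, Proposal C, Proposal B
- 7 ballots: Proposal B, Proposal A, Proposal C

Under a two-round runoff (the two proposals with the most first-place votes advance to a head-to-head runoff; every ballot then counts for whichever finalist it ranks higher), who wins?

Round 1 first-place votes: Proposal A 9, Proposal B 7, Proposal C 15. Proposal C and Proposal A advance.
Runoff: Proposal C is ranked above Proposal A on 15 ballots, Proposal A above Proposal C on 16.

Proposal A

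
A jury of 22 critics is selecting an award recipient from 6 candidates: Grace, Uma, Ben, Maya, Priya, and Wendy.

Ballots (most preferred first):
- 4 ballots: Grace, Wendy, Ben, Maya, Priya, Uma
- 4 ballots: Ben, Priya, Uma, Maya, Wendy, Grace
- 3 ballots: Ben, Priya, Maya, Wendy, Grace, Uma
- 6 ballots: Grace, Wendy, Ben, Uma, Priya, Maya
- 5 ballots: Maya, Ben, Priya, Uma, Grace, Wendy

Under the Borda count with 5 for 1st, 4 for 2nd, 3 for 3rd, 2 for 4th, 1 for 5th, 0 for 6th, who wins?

Ben

Grace: 4×5 + 4×0 + 3×1 + 6×5 + 5×1 = 58
Uma: 4×0 + 4×3 + 3×0 + 6×2 + 5×2 = 34
Ben: 4×3 + 4×5 + 3×5 + 6×3 + 5×4 = 85
Maya: 4×2 + 4×2 + 3×3 + 6×0 + 5×5 = 50
Priya: 4×1 + 4×4 + 3×4 + 6×1 + 5×3 = 53
Wendy: 4×4 + 4×1 + 3×2 + 6×4 + 5×0 = 50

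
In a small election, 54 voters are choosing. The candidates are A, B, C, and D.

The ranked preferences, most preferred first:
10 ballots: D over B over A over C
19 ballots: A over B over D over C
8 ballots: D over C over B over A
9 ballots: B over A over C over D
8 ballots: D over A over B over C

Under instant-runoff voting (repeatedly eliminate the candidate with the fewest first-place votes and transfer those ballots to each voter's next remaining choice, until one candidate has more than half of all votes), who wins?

A

Round 1: A 19, B 9, C 0, D 26. C eliminated.
Round 2: A 19, B 9, D 26. B eliminated.
Round 3: A 28, D 26. A has a majority (≥28).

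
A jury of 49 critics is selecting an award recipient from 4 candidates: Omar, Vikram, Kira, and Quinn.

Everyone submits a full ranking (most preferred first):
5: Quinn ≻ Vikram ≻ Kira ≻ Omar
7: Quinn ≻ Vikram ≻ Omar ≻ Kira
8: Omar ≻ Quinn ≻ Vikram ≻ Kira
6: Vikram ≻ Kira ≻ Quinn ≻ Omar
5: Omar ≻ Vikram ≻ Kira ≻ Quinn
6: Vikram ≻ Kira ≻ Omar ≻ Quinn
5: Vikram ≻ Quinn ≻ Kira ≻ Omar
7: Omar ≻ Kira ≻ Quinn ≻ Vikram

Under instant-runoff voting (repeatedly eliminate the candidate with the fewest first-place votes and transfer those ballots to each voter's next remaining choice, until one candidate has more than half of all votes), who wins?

Round 1: Omar 20, Vikram 17, Kira 0, Quinn 12. Kira eliminated.
Round 2: Omar 20, Vikram 17, Quinn 12. Quinn eliminated.
Round 3: Omar 20, Vikram 29. Vikram has a majority (≥25).

Vikram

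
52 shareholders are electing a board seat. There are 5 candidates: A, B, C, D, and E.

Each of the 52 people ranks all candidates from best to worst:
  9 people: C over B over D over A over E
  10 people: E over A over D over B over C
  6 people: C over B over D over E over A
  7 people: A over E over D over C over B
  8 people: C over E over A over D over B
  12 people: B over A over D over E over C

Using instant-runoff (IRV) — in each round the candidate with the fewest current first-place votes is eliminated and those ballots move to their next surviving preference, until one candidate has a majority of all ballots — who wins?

E

Round 1: A 7, B 12, C 23, D 0, E 10. D eliminated.
Round 2: A 7, B 12, C 23, E 10. A eliminated.
Round 3: B 12, C 23, E 17. B eliminated.
Round 4: C 23, E 29. E has a majority (≥27).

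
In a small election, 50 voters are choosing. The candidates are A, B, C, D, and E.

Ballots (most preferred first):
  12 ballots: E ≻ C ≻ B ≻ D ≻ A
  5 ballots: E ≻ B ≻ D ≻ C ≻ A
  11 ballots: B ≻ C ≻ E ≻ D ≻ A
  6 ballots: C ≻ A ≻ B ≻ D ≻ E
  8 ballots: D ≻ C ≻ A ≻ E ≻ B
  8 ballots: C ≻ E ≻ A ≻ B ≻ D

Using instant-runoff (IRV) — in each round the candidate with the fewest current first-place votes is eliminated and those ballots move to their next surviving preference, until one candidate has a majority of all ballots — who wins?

Round 1: A 0, B 11, C 14, D 8, E 17. A eliminated.
Round 2: B 11, C 14, D 8, E 17. D eliminated.
Round 3: B 11, C 22, E 17. B eliminated.
Round 4: C 33, E 17. C has a majority (≥26).

C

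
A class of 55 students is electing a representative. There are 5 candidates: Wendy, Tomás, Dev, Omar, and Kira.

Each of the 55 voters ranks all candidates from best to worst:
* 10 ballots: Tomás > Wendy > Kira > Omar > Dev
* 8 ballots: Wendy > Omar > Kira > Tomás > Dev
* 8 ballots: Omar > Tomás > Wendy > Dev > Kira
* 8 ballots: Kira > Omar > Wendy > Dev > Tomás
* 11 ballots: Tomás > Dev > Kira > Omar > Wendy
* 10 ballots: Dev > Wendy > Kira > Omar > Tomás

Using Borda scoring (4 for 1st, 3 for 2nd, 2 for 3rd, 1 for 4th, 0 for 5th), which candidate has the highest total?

Wendy

Wendy: 10×3 + 8×4 + 8×2 + 8×2 + 11×0 + 10×3 = 124
Tomás: 10×4 + 8×1 + 8×3 + 8×0 + 11×4 + 10×0 = 116
Dev: 10×0 + 8×0 + 8×1 + 8×1 + 11×3 + 10×4 = 89
Omar: 10×1 + 8×3 + 8×4 + 8×3 + 11×1 + 10×1 = 111
Kira: 10×2 + 8×2 + 8×0 + 8×4 + 11×2 + 10×2 = 110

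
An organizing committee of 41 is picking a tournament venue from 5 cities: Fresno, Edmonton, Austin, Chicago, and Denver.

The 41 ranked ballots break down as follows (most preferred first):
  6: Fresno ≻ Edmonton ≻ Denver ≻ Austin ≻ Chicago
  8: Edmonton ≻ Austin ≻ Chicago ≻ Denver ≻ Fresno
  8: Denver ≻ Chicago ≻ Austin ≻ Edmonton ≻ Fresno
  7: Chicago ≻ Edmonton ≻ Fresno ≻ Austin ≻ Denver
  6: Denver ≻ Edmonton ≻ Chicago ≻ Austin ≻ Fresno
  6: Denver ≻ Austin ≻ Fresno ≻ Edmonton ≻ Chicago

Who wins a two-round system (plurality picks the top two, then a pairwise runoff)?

Round 1 first-place votes: Fresno 6, Edmonton 8, Austin 0, Chicago 7, Denver 20. Denver and Edmonton advance.
Runoff: Denver is ranked above Edmonton on 20 ballots, Edmonton above Denver on 21.

Edmonton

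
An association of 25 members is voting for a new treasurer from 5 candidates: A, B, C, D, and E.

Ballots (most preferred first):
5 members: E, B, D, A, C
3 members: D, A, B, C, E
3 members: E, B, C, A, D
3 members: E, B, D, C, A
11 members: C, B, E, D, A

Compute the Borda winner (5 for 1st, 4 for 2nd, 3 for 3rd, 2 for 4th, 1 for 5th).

B

A: 5×2 + 3×4 + 3×2 + 3×1 + 11×1 = 42
B: 5×4 + 3×3 + 3×4 + 3×4 + 11×4 = 97
C: 5×1 + 3×2 + 3×3 + 3×2 + 11×5 = 81
D: 5×3 + 3×5 + 3×1 + 3×3 + 11×2 = 64
E: 5×5 + 3×1 + 3×5 + 3×5 + 11×3 = 91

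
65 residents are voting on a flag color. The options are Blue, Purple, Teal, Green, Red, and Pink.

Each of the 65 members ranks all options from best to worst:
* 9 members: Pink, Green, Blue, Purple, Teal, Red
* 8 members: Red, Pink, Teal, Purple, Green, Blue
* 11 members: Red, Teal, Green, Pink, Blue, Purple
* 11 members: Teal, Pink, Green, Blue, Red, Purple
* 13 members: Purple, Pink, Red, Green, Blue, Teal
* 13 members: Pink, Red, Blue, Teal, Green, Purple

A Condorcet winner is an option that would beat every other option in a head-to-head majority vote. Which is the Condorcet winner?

Pink vs Blue: 65–0
Pink vs Purple: 52–13
Pink vs Teal: 43–22
Pink vs Green: 54–11
Pink vs Red: 46–19
Pink beats every other option.

Pink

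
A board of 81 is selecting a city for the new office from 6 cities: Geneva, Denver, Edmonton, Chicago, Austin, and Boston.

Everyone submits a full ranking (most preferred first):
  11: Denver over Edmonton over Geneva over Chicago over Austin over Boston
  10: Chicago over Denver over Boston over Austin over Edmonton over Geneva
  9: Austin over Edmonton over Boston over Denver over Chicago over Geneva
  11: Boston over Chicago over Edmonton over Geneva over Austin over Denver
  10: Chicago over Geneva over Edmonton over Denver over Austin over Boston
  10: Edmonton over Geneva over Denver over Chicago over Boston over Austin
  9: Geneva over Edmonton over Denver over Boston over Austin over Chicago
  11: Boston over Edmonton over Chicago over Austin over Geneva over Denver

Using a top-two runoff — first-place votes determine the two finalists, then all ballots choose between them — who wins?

Round 1 first-place votes: Geneva 9, Denver 11, Edmonton 10, Chicago 20, Austin 9, Boston 22. Boston and Chicago advance.
Runoff: Boston is ranked above Chicago on 40 ballots, Chicago above Boston on 41.

Chicago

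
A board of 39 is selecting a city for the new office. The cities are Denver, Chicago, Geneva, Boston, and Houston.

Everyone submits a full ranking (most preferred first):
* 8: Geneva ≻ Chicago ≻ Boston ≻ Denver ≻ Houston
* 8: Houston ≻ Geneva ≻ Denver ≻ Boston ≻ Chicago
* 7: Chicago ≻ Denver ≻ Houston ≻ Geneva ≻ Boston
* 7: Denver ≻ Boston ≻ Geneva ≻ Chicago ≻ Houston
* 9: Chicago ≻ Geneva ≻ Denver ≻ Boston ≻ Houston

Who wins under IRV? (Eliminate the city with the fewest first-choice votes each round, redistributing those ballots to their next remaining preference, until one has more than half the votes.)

Round 1: Denver 7, Chicago 16, Geneva 8, Boston 0, Houston 8. Boston eliminated.
Round 2: Denver 7, Chicago 16, Geneva 8, Houston 8. Denver eliminated.
Round 3: Chicago 16, Geneva 15, Houston 8. Houston eliminated.
Round 4: Chicago 16, Geneva 23. Geneva has a majority (≥20).

Geneva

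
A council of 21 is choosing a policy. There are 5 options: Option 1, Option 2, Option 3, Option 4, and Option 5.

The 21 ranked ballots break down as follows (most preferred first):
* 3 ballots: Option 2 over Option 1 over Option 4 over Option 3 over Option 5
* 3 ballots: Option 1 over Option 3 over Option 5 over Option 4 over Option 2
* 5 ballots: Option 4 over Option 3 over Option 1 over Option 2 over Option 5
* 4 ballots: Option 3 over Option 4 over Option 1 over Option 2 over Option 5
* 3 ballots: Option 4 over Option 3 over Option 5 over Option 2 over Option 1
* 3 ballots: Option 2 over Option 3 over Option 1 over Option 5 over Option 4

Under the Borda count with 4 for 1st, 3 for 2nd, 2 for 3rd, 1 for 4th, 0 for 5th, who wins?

Option 1: 3×3 + 3×4 + 5×2 + 4×2 + 3×0 + 3×2 = 45
Option 2: 3×4 + 3×0 + 5×1 + 4×1 + 3×1 + 3×4 = 36
Option 3: 3×1 + 3×3 + 5×3 + 4×4 + 3×3 + 3×3 = 61
Option 4: 3×2 + 3×1 + 5×4 + 4×3 + 3×4 + 3×0 = 53
Option 5: 3×0 + 3×2 + 5×0 + 4×0 + 3×2 + 3×1 = 15

Option 3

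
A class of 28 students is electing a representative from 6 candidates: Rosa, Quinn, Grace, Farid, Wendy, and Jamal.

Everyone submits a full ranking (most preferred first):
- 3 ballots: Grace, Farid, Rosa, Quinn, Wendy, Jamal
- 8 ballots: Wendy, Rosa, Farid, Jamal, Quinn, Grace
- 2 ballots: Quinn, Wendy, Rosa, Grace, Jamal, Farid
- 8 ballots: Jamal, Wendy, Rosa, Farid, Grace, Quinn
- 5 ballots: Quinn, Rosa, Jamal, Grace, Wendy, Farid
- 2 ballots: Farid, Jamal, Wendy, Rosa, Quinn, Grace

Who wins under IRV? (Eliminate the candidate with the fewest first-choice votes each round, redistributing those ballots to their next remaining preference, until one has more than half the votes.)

Jamal

Round 1: Rosa 0, Quinn 7, Grace 3, Farid 2, Wendy 8, Jamal 8. Rosa eliminated.
Round 2: Quinn 7, Grace 3, Farid 2, Wendy 8, Jamal 8. Farid eliminated.
Round 3: Quinn 7, Grace 3, Wendy 8, Jamal 10. Grace eliminated.
Round 4: Quinn 10, Wendy 8, Jamal 10. Wendy eliminated.
Round 5: Quinn 10, Jamal 18. Jamal has a majority (≥15).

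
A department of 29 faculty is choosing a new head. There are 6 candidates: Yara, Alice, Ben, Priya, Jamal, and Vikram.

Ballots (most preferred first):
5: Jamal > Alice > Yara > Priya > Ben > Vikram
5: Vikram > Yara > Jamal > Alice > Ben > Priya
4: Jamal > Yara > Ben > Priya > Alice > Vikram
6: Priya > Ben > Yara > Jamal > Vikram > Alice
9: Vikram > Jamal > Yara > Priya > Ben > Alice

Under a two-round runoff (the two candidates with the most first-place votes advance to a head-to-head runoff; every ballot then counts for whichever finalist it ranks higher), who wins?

Round 1 first-place votes: Yara 0, Alice 0, Ben 0, Priya 6, Jamal 9, Vikram 14. Vikram and Jamal advance.
Runoff: Vikram is ranked above Jamal on 14 ballots, Jamal above Vikram on 15.

Jamal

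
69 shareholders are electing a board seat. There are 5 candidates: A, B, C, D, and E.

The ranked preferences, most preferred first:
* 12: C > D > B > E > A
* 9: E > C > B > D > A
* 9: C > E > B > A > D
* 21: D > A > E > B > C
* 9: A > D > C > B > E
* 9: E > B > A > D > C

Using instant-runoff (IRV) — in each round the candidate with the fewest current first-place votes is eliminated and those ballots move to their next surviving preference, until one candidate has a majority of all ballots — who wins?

Round 1: A 9, B 0, C 21, D 21, E 18. B eliminated.
Round 2: A 9, C 21, D 21, E 18. A eliminated.
Round 3: C 21, D 30, E 18. E eliminated.
Round 4: C 30, D 39. D has a majority (≥35).

D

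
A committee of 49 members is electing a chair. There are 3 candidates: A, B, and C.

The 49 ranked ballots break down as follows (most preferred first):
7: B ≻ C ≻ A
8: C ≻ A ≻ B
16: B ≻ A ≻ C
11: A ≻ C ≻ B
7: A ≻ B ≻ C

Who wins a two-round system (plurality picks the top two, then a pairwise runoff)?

A

Round 1 first-place votes: A 18, B 23, C 8. B and A advance.
Runoff: B is ranked above A on 23 ballots, A above B on 26.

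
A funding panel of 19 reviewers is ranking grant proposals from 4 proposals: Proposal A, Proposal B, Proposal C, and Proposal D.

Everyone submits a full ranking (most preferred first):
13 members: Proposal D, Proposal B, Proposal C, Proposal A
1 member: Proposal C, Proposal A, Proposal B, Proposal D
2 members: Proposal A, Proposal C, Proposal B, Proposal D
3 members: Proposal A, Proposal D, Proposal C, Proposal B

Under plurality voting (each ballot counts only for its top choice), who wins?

First-place votes: Proposal A 5, Proposal B 0, Proposal C 1, Proposal D 13.

Proposal D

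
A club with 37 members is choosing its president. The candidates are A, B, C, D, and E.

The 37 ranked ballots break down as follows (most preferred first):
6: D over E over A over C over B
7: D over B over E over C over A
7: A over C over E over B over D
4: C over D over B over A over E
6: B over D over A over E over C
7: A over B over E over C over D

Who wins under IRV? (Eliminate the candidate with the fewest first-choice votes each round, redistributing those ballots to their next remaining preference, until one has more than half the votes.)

Round 1: A 14, B 6, C 4, D 13, E 0. E eliminated.
Round 2: A 14, B 6, C 4, D 13. C eliminated.
Round 3: A 14, B 6, D 17. B eliminated.
Round 4: A 14, D 23. D has a majority (≥19).

D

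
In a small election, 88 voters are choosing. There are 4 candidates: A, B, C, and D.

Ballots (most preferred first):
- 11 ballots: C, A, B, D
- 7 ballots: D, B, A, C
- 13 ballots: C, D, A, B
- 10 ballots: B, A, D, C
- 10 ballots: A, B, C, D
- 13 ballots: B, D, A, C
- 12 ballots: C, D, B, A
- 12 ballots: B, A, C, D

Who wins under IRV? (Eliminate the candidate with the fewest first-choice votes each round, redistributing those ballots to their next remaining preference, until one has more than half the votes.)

B

Round 1: A 10, B 35, C 36, D 7. D eliminated.
Round 2: A 10, B 42, C 36. A eliminated.
Round 3: B 52, C 36. B has a majority (≥45).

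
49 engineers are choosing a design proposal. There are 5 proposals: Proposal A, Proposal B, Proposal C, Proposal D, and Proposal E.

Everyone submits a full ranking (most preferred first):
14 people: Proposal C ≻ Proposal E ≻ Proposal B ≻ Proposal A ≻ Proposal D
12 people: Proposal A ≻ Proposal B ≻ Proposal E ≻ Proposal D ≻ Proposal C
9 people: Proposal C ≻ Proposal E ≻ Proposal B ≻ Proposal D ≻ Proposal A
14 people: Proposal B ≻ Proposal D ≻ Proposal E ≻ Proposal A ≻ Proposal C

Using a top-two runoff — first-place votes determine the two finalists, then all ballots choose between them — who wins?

Round 1 first-place votes: Proposal A 12, Proposal B 14, Proposal C 23, Proposal D 0, Proposal E 0. Proposal C and Proposal B advance.
Runoff: Proposal C is ranked above Proposal B on 23 ballots, Proposal B above Proposal C on 26.

Proposal B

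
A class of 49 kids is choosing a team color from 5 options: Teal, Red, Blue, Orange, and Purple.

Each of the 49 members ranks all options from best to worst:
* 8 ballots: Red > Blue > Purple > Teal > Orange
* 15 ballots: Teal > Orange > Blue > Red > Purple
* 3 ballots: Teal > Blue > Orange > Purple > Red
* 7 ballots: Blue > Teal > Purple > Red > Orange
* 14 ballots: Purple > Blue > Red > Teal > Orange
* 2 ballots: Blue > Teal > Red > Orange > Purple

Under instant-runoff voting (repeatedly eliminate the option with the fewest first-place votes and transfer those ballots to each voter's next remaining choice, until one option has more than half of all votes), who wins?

Round 1: Teal 18, Red 8, Blue 9, Orange 0, Purple 14. Orange eliminated.
Round 2: Teal 18, Red 8, Blue 9, Purple 14. Red eliminated.
Round 3: Teal 18, Blue 17, Purple 14. Purple eliminated.
Round 4: Teal 18, Blue 31. Blue has a majority (≥25).

Blue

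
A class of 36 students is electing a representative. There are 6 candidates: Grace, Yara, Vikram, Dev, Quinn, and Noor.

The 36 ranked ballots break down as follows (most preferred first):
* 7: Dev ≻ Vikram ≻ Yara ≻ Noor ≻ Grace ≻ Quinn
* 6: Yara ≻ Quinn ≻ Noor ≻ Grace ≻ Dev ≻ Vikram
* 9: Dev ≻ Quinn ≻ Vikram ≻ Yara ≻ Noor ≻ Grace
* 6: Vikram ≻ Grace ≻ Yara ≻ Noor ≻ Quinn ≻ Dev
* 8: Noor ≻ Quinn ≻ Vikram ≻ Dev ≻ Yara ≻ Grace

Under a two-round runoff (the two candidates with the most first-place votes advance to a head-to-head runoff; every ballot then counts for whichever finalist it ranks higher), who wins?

Noor

Round 1 first-place votes: Grace 0, Yara 6, Vikram 6, Dev 16, Quinn 0, Noor 8. Dev and Noor advance.
Runoff: Dev is ranked above Noor on 16 ballots, Noor above Dev on 20.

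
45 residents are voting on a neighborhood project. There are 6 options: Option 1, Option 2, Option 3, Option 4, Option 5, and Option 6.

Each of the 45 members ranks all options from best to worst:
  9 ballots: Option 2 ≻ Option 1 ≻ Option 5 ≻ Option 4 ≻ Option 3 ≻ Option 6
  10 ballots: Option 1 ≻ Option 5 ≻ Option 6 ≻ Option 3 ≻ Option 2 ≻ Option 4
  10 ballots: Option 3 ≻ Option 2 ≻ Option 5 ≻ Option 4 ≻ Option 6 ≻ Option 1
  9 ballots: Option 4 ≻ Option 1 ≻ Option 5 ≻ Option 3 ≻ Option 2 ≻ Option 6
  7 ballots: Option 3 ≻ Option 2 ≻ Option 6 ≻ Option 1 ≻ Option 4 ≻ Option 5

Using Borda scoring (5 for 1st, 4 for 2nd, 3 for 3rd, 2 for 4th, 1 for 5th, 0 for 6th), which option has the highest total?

Option 1: 9×4 + 10×5 + 10×0 + 9×4 + 7×2 = 136
Option 2: 9×5 + 10×1 + 10×4 + 9×1 + 7×4 = 132
Option 3: 9×1 + 10×2 + 10×5 + 9×2 + 7×5 = 132
Option 4: 9×2 + 10×0 + 10×2 + 9×5 + 7×1 = 90
Option 5: 9×3 + 10×4 + 10×3 + 9×3 + 7×0 = 124
Option 6: 9×0 + 10×3 + 10×1 + 9×0 + 7×3 = 61

Option 1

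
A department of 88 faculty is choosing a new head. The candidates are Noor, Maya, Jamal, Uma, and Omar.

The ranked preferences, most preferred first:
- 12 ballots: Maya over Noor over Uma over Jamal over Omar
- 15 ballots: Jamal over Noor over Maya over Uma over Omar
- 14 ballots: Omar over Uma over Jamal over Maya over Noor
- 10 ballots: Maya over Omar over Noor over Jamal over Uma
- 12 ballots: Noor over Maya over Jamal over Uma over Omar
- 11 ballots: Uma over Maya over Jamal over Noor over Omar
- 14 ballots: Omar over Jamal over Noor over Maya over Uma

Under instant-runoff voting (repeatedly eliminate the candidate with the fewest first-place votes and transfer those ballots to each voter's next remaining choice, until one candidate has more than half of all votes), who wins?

Round 1: Noor 12, Maya 22, Jamal 15, Uma 11, Omar 28. Uma eliminated.
Round 2: Noor 12, Maya 33, Jamal 15, Omar 28. Noor eliminated.
Round 3: Maya 45, Jamal 15, Omar 28. Maya has a majority (≥45).

Maya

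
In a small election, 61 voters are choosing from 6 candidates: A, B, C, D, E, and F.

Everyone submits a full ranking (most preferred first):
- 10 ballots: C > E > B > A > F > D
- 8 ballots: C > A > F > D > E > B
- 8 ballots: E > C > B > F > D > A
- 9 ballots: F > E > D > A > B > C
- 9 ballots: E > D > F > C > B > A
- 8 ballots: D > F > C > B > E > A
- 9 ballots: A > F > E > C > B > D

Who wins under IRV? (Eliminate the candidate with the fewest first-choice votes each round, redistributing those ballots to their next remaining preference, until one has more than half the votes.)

Round 1: A 9, B 0, C 18, D 8, E 17, F 9. B eliminated.
Round 2: A 9, C 18, D 8, E 17, F 9. D eliminated.
Round 3: A 9, C 18, E 17, F 17. A eliminated.
Round 4: C 18, E 17, F 26. E eliminated.
Round 5: C 26, F 35. F has a majority (≥31).

F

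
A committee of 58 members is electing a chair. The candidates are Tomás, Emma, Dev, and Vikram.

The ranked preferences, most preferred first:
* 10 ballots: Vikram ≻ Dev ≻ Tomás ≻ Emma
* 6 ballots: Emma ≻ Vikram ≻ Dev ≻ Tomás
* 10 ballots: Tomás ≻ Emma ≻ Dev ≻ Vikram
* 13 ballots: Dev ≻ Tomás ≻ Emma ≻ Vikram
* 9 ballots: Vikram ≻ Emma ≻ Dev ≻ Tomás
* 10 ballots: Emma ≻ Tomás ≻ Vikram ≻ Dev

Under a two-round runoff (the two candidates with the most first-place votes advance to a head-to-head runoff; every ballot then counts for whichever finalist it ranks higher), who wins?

Round 1 first-place votes: Tomás 10, Emma 16, Dev 13, Vikram 19. Vikram and Emma advance.
Runoff: Vikram is ranked above Emma on 19 ballots, Emma above Vikram on 39.

Emma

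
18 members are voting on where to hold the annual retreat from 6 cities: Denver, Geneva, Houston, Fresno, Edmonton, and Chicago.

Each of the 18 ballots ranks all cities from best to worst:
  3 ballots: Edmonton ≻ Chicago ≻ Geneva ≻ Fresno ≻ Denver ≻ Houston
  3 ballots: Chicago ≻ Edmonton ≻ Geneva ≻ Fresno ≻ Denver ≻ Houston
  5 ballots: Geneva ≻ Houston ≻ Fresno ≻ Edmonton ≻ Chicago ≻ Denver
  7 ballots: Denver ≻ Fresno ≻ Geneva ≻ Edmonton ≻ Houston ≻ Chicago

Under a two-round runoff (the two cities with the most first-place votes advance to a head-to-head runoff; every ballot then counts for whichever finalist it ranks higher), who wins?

Geneva

Round 1 first-place votes: Denver 7, Geneva 5, Houston 0, Fresno 0, Edmonton 3, Chicago 3. Denver and Geneva advance.
Runoff: Denver is ranked above Geneva on 7 ballots, Geneva above Denver on 11.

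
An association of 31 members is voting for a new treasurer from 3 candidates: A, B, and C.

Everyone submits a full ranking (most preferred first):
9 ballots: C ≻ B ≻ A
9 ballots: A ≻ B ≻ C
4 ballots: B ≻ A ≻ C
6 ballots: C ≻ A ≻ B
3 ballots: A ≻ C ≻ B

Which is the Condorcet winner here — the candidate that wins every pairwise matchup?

A

A vs B: 18–13
A vs C: 16–15
A beats every other candidate.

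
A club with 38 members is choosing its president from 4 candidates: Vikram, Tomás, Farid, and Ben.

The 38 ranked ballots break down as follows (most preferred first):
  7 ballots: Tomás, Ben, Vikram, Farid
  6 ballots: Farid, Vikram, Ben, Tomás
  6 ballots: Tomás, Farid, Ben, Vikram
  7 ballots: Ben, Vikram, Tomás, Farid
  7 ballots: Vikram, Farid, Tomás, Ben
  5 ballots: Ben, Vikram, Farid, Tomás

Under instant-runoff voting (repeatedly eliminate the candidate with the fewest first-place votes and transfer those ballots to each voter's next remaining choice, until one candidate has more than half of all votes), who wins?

Round 1: Vikram 7, Tomás 13, Farid 6, Ben 12. Farid eliminated.
Round 2: Vikram 13, Tomás 13, Ben 12. Ben eliminated.
Round 3: Vikram 25, Tomás 13. Vikram has a majority (≥20).

Vikram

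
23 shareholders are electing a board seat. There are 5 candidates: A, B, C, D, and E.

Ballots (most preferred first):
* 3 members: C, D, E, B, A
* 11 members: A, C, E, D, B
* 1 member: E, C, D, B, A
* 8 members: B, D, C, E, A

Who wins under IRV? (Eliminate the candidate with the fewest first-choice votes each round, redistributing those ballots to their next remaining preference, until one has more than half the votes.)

Round 1: A 11, B 8, C 3, D 0, E 1. D eliminated.
Round 2: A 11, B 8, C 3, E 1. E eliminated.
Round 3: A 11, B 8, C 4. C eliminated.
Round 4: A 11, B 12. B has a majority (≥12).

B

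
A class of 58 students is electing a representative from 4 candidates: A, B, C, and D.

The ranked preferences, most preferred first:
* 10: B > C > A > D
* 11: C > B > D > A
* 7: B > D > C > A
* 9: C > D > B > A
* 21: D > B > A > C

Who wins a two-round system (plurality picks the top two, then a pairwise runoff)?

C

Round 1 first-place votes: A 0, B 17, C 20, D 21. D and C advance.
Runoff: D is ranked above C on 28 ballots, C above D on 30.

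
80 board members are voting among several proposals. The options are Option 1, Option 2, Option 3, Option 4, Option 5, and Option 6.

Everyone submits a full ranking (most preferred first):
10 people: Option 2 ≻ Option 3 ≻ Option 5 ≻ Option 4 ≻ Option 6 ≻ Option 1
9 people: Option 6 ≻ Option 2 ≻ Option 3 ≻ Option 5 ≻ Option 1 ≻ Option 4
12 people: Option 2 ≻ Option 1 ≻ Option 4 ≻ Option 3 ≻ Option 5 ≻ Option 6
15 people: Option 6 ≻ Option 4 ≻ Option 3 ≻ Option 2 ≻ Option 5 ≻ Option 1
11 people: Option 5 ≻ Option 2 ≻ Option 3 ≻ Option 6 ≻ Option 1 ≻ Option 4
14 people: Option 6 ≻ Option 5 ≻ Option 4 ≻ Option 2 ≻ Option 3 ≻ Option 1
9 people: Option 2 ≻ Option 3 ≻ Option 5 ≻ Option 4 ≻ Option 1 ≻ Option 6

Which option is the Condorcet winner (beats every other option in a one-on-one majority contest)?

Option 2

Option 2 vs Option 1: 80–0
Option 2 vs Option 3: 65–15
Option 2 vs Option 4: 51–29
Option 2 vs Option 5: 55–25
Option 2 vs Option 6: 42–38
Option 2 beats every other option.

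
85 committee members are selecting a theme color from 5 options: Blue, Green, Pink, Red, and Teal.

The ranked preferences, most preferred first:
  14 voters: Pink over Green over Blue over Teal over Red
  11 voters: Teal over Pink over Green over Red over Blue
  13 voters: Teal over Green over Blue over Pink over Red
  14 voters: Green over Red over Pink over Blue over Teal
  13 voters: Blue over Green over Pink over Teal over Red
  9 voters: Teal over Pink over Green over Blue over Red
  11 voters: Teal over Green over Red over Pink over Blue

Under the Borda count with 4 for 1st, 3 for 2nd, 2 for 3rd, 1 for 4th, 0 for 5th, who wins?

Green

Blue: 14×2 + 11×0 + 13×2 + 14×1 + 13×4 + 9×1 + 11×0 = 129
Green: 14×3 + 11×2 + 13×3 + 14×4 + 13×3 + 9×2 + 11×3 = 249
Pink: 14×4 + 11×3 + 13×1 + 14×2 + 13×2 + 9×3 + 11×1 = 194
Red: 14×0 + 11×1 + 13×0 + 14×3 + 13×0 + 9×0 + 11×2 = 75
Teal: 14×1 + 11×4 + 13×4 + 14×0 + 13×1 + 9×4 + 11×4 = 203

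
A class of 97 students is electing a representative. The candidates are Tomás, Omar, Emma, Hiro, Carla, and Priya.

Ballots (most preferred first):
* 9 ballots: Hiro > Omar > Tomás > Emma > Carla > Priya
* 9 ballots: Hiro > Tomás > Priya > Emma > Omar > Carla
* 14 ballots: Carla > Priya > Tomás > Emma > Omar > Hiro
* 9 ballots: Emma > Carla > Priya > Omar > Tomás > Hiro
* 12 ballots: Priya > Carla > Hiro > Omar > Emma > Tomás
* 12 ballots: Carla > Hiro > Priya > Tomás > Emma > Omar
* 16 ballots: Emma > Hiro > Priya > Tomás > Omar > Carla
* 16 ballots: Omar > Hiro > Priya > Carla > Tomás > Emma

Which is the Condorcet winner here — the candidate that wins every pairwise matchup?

Hiro vs Tomás: 74–23
Hiro vs Omar: 58–39
Hiro vs Emma: 58–39
Hiro vs Carla: 50–47
Hiro vs Priya: 62–35
Hiro beats every other candidate.

Hiro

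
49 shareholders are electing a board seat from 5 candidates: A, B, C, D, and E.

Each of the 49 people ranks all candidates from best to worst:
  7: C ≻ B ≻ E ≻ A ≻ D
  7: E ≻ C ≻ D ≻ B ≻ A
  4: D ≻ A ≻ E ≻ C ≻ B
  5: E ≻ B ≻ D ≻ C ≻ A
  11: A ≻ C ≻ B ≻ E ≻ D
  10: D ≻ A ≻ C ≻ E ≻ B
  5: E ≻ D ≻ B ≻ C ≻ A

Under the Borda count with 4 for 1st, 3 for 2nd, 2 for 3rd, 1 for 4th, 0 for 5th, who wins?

A: 7×1 + 7×0 + 4×3 + 5×0 + 11×4 + 10×3 + 5×0 = 93
B: 7×3 + 7×1 + 4×0 + 5×3 + 11×2 + 10×0 + 5×2 = 75
C: 7×4 + 7×3 + 4×1 + 5×1 + 11×3 + 10×2 + 5×1 = 116
D: 7×0 + 7×2 + 4×4 + 5×2 + 11×0 + 10×4 + 5×3 = 95
E: 7×2 + 7×4 + 4×2 + 5×4 + 11×1 + 10×1 + 5×4 = 111

C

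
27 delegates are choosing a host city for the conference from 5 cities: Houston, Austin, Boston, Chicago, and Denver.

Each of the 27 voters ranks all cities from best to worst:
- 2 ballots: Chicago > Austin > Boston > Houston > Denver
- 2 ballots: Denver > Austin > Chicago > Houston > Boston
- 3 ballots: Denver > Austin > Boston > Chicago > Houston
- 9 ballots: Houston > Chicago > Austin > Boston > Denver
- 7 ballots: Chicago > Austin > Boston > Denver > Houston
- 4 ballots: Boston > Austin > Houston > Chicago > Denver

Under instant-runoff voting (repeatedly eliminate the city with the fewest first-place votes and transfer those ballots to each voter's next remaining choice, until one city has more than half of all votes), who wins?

Round 1: Houston 9, Austin 0, Boston 4, Chicago 9, Denver 5. Austin eliminated.
Round 2: Houston 9, Boston 4, Chicago 9, Denver 5. Boston eliminated.
Round 3: Houston 13, Chicago 9, Denver 5. Denver eliminated.
Round 4: Houston 13, Chicago 14. Chicago has a majority (≥14).

Chicago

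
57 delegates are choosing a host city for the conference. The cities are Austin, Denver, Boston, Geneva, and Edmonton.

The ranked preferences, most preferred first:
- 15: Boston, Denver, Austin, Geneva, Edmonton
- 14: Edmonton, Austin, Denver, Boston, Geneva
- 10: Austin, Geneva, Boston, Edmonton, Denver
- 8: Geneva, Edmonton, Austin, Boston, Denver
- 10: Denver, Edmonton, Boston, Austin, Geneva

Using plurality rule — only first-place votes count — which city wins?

Boston

First-place votes: Austin 10, Denver 10, Boston 15, Geneva 8, Edmonton 14.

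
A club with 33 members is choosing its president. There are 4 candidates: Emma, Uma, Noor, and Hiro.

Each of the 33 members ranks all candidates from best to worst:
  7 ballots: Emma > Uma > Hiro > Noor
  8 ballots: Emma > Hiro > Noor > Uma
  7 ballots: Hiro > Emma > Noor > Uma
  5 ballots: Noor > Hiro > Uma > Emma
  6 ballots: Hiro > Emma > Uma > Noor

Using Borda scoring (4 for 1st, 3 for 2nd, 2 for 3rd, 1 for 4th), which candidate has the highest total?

Emma: 7×4 + 8×4 + 7×3 + 5×1 + 6×3 = 104
Uma: 7×3 + 8×1 + 7×1 + 5×2 + 6×2 = 58
Noor: 7×1 + 8×2 + 7×2 + 5×4 + 6×1 = 63
Hiro: 7×2 + 8×3 + 7×4 + 5×3 + 6×4 = 105

Hiro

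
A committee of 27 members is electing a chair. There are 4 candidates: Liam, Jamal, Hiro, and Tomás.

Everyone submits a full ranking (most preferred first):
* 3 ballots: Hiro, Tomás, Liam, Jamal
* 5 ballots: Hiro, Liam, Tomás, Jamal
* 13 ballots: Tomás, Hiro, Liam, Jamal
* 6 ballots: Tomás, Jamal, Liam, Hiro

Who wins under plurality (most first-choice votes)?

Tomás

First-place votes: Liam 0, Jamal 0, Hiro 8, Tomás 19.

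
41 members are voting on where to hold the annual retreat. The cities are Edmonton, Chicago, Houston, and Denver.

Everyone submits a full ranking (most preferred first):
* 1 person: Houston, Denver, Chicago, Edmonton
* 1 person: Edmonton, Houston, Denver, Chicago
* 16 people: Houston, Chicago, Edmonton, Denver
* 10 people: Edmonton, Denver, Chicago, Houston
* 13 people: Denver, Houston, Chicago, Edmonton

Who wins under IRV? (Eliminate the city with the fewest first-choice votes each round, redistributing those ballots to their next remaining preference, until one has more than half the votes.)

Round 1: Edmonton 11, Chicago 0, Houston 17, Denver 13. Chicago eliminated.
Round 2: Edmonton 11, Houston 17, Denver 13. Edmonton eliminated.
Round 3: Houston 18, Denver 23. Denver has a majority (≥21).

Denver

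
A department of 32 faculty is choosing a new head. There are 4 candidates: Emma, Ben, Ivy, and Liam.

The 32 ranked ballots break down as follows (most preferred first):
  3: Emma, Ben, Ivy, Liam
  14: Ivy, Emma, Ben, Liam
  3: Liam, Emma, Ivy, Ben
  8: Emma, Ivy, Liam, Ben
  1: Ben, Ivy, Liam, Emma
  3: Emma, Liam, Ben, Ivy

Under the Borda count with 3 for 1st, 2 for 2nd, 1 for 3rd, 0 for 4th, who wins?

Emma: 3×3 + 14×2 + 3×2 + 8×3 + 1×0 + 3×3 = 76
Ben: 3×2 + 14×1 + 3×0 + 8×0 + 1×3 + 3×1 = 26
Ivy: 3×1 + 14×3 + 3×1 + 8×2 + 1×2 + 3×0 = 66
Liam: 3×0 + 14×0 + 3×3 + 8×1 + 1×1 + 3×2 = 24

Emma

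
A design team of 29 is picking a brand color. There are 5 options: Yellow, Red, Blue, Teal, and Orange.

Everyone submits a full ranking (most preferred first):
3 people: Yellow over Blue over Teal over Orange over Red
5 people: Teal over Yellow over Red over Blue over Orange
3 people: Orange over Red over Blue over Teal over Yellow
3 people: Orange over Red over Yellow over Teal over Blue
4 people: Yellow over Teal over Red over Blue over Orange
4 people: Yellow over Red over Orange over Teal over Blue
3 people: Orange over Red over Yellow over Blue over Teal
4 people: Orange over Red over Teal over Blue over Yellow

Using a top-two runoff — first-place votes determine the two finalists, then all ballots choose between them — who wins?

Round 1 first-place votes: Yellow 11, Red 0, Blue 0, Teal 5, Orange 13. Orange and Yellow advance.
Runoff: Orange is ranked above Yellow on 13 ballots, Yellow above Orange on 16.

Yellow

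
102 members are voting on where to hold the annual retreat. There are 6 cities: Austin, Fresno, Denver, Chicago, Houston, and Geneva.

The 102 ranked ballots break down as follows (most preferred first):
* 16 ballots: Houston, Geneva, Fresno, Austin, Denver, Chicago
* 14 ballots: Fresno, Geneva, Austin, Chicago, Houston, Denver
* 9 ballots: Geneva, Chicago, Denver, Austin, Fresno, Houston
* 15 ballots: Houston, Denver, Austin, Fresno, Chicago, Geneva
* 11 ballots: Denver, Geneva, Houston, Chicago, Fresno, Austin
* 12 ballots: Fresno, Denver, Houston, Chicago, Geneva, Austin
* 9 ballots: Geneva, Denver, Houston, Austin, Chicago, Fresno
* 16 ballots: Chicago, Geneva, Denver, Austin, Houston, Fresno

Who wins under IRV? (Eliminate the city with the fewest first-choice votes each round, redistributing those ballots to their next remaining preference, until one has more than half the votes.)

Round 1: Austin 0, Fresno 26, Denver 11, Chicago 16, Houston 31, Geneva 18. Austin eliminated.
Round 2: Fresno 26, Denver 11, Chicago 16, Houston 31, Geneva 18. Denver eliminated.
Round 3: Fresno 26, Chicago 16, Houston 31, Geneva 29. Chicago eliminated.
Round 4: Fresno 26, Houston 31, Geneva 45. Fresno eliminated.
Round 5: Houston 43, Geneva 59. Geneva has a majority (≥52).

Geneva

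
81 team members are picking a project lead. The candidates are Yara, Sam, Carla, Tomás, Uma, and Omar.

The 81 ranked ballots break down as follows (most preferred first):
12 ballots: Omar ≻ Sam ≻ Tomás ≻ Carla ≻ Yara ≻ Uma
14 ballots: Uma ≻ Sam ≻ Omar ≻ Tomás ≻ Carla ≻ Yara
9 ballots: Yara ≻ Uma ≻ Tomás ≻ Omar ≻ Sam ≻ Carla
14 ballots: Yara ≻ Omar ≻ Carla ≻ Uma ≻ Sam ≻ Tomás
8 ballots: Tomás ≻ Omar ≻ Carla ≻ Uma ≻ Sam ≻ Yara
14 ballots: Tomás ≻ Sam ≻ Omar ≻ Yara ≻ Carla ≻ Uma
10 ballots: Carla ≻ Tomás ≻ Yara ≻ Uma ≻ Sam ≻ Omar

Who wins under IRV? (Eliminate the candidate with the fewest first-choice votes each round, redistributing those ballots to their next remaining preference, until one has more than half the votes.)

Round 1: Yara 23, Sam 0, Carla 10, Tomás 22, Uma 14, Omar 12. Sam eliminated.
Round 2: Yara 23, Carla 10, Tomás 22, Uma 14, Omar 12. Carla eliminated.
Round 3: Yara 23, Tomás 32, Uma 14, Omar 12. Omar eliminated.
Round 4: Yara 23, Tomás 44, Uma 14. Tomás has a majority (≥41).

Tomás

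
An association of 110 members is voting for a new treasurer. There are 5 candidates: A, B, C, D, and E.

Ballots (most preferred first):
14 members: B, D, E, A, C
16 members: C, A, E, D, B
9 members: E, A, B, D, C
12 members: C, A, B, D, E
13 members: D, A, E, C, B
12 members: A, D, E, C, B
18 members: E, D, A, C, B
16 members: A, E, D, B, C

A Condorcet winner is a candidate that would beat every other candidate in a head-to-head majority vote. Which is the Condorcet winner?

A vs B: 96–14
A vs C: 82–28
A vs D: 65–45
A vs E: 69–41
A beats every other candidate.

A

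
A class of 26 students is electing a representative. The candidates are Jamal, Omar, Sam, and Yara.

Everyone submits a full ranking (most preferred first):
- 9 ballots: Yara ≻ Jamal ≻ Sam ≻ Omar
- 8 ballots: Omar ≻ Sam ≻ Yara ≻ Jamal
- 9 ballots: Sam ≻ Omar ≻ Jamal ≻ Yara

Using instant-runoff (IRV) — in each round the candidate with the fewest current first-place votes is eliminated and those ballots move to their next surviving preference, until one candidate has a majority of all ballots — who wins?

Round 1: Jamal 0, Omar 8, Sam 9, Yara 9. Jamal eliminated.
Round 2: Omar 8, Sam 9, Yara 9. Omar eliminated.
Round 3: Sam 17, Yara 9. Sam has a majority (≥14).

Sam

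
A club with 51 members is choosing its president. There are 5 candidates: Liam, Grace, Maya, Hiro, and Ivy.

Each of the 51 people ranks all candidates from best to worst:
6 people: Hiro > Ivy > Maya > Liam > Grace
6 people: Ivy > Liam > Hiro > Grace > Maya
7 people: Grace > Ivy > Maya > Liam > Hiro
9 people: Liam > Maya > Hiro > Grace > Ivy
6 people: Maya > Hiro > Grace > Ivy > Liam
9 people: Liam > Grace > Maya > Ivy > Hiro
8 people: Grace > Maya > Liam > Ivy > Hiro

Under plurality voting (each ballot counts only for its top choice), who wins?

Liam

First-place votes: Liam 18, Grace 15, Maya 6, Hiro 6, Ivy 6.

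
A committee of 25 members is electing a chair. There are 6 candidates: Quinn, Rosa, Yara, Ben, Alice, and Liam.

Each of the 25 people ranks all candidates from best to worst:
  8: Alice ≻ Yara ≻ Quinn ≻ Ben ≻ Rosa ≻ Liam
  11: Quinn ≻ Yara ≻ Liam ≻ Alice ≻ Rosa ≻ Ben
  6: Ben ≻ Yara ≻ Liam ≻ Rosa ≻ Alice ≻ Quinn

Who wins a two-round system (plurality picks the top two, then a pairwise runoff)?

Round 1 first-place votes: Quinn 11, Rosa 0, Yara 0, Ben 6, Alice 8, Liam 0. Quinn and Alice advance.
Runoff: Quinn is ranked above Alice on 11 ballots, Alice above Quinn on 14.

Alice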